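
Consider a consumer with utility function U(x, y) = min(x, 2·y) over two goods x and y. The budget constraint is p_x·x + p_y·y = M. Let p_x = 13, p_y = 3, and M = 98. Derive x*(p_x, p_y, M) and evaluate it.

x* = 6.7586

Demand: x*(p_x,p_y,M) = 2·M/(2·p_x + p_y), y* = M/(2·p_x + p_y).
Here 2·13 + 3 = 29, giving x* = 6.7586.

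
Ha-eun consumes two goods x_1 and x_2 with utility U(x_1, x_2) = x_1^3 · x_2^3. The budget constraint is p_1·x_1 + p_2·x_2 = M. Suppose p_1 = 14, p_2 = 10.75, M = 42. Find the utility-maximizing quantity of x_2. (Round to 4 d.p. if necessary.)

x_2* = 1.9535

Tangency: MRS = x_2/x_1 = p_1/p_2.
Rearranging, p_2·x_2 = p_1·x_1. Substituting into the budget gives p_1·x_1·(1 + 1) = M.
Demand: x_1*(p_1,p_2,M) = 0.5·M/p_1 and x_2* = 0.5·M/p_2.
At p_1=14, p_2=10.75, M=42: x_2* = 0.5·42/10.75 = 1.9535.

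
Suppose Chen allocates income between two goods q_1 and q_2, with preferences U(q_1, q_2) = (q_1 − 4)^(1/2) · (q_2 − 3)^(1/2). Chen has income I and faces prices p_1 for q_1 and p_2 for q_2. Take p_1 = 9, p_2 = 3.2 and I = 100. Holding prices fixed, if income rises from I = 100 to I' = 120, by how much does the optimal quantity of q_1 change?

Δq_1* = 1.1111

This is Cobb-Douglas in (q_1−4, q_2−3): tangency gives 0.5·p_2·(q_2−3) = 0.5·p_1·(q_1−4).
Substituting into the budget: q_1* = 4 + 0.5·(I − 4·p_1 − 3·p_2)/p_1, and q_2* = 3 + 0.5·(…)/p_2.
Discretionary income = 100 − 4·9 − 3·3.2 = 54.4; q_1* = 4 + 0.5·54.4/9 = 7.0222.
At I' = 120: q_1* = 8.1333. Change: 8.1333 − 7.0222 = 1.1111.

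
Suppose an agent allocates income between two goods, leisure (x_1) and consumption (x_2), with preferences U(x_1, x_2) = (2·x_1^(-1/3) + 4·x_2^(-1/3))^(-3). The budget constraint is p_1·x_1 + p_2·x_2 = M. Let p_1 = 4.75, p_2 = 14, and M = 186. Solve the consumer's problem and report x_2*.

MRS = MU_x_1/MU_x_2 = (1/2)·(x_2/x_1)^(4/3). Set equal to p_1/p_2.
Solve for the ratio: x_2/x_1 = [2·p_1/p_2]^(0.75).
With the ratio pinned down, the budget gives x_1* = M/(p_1 + p_2·(x_2/x_1)) and x_2* = (x_2/x_1)·x_1*.
Numerically x_2/x_1 = 0.747647, so x_1* = 186/(4.75 + 14·0.747647) = 12.2231 and x_2* = 0.747647·12.2231 = 9.1386.

x_2* = 9.1386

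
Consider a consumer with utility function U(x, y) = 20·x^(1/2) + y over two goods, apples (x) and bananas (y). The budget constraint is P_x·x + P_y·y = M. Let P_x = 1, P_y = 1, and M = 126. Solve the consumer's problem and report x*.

x* = 100

Set MRS = P_x/P_y: 10·x^(−1/2) = P_x/P_y.
Solve: √x = 10·P_y/P_x, so x*(P_x,P_y) = (10·P_y/P_x)², and y* = (M − P_x·x*)/P_y.
Plugging in: x* = (10·1/1)² = 100.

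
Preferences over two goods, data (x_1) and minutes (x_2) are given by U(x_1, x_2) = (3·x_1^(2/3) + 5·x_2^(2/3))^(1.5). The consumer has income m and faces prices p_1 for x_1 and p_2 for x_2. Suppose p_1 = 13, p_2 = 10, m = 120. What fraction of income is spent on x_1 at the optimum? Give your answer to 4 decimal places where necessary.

share on x_1 = 0.1133

MU_x_1 ∝ 3·x_1^(-1/3), MU_x_2 ∝ 5·x_2^(-1/3), so MRS = (3/5)·(x_2/x_1)^(1/3) = p_1/p_2.
Hence x_2/x_1 = ((5/3)·p_1/p_2)^(1/(1/3)), i.e. raised to the 3 power.
With the ratio pinned down, the budget gives x_1* = m/(p_1 + p_2·(x_2/x_1)) and x_2* = (x_2/x_1)·x_1*.
Numerically x_2/x_1 = 10.171296, so x_1* = 120/(13 + 10·10.171296) = 1.0461 and x_2* = 10.171296·1.0461 = 10.6401.
Expenditure on x_1: 13·1.0461 = 13.5992; share = 0.1133.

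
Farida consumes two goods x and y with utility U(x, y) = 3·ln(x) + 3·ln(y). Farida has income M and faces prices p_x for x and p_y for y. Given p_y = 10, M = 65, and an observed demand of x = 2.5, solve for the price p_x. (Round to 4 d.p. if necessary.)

MU_x/MU_y = (3·y)/(3·x); tangency sets this equal to p_x/p_y.
So 3·p_y·y = 3·p_x·x; combined with the budget, a share 0.5 of income goes to x.
Demand: x*(p_x,p_y,M) = 0.5·M/p_x and y* = 0.5·M/p_y.
Set x* = 2.5 in the demand function and solve for p_x: p_x = 13.

p_x = 13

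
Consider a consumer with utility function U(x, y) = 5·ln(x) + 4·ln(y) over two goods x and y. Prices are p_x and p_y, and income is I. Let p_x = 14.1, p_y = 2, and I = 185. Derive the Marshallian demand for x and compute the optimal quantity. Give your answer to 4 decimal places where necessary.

x* = 7.2892

The MRS is (5/4)·y/x. Set MRS = p_x/p_y.
Rearranging, p_y·y = (4/5)·p_x·x. Substituting into the budget gives p_x·x·(1 + (4/5)) = I.
Demand: x*(p_x,p_y,I) = 5/9·I/p_x and y* = 4/9·I/p_y.
At p_x=14.1, p_y=2, I=185: x* = 5/9·185/14.1 = 7.2892.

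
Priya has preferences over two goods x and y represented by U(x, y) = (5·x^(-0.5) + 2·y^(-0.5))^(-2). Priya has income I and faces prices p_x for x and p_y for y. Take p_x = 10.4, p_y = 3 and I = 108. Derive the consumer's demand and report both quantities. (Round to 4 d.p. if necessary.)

MRS = MU_x/MU_y = (5/2)·(y/x)^(1.5). Set equal to p_x/p_y.
Hence y/x = ((2/5)·p_x/p_y)^(1/(1.5)), i.e. raised to the 2/3 power.
With the ratio pinned down, the budget gives x* = I/(p_x + p_y·(y/x)) and y* = (y/x)·x*.
Numerically y/x = 1.243506, so x* = 108/(10.4 + 3·1.243506) = 7.643 and y* = 1.243506·7.643 = 9.5042.

x* = 7.643, y* = 9.5042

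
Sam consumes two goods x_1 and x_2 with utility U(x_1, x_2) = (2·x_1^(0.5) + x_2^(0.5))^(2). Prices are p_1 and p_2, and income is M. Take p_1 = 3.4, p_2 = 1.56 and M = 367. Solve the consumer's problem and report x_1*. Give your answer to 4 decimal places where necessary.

x_1* = 69.8706

From the CES first-order condition, 2·(x_2/x_1)^(0.5) = p_1/p_2.
Hence x_2/x_1 = ((1/2)·p_1/p_2)^(1/(0.5)), i.e. raised to the 2 power.
With the ratio pinned down, the budget gives x_1* = M/(p_1 + p_2·(x_2/x_1)) and x_2* = (x_2/x_1)·x_1*.
Numerically x_2/x_1 = 1.187541, so x_1* = 367/(3.4 + 1.56·1.187541) = 69.8706.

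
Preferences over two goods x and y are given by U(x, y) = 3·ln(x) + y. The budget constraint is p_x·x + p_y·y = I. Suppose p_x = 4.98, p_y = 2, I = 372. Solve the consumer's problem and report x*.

MU_x = 3/x, MU_y = 1. Tangency: 3/x = p_x/p_y.
So x*(p_x,p_y) = 3·p_y/p_x, independent of income; and y* = (I − 3·p_y)/p_y.
At the given prices: x* = 3·2/4.98 = 1.2048.

x* = 1.2048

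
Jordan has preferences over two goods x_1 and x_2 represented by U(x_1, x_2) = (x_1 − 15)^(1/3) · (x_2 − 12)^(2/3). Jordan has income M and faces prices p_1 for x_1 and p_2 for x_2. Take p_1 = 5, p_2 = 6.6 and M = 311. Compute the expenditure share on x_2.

This is Cobb-Douglas in (x_1−15, x_2−12): tangency gives 1/3·p_2·(x_2−12) = 2/3·p_1·(x_1−15).
Substituting into the budget: x_1* = 15 + 1/3·(M − 15·p_1 − 12·p_2)/p_1, and x_2* = 12 + 2/3·(…)/p_2.
Discretionary income = 311 − 15·5 − 12·6.6 = 156.8; x_1* = 15 + 1/3·156.8/5 = 25.4533; x_2* = 12 + 2/3·156.8/6.6 = 27.8384.
Expenditure on x_2: 6.6·27.8384 = 183.7333; share = 0.5908.

share on x_2 = 0.5908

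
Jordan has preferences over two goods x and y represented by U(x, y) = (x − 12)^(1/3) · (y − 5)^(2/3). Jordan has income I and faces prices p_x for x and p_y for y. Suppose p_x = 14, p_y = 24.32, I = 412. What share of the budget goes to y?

This is Cobb-Douglas in (x−12, y−5): tangency gives 1/3·p_y·(y−5) = 2/3·p_x·(x−12).
Substituting into the budget: x* = 12 + 1/3·(I − 12·p_x − 5·p_y)/p_x, and y* = 5 + 2/3·(…)/p_y.
Discretionary income = 412 − 12·14 − 5·24.32 = 122.4; x* = 12 + 1/3·122.4/14 = 14.9143; y* = 5 + 2/3·122.4/24.32 = 8.3553.
Expenditure on y: 24.32·8.3553 = 203.2; share = 0.4932.

share on y = 0.4932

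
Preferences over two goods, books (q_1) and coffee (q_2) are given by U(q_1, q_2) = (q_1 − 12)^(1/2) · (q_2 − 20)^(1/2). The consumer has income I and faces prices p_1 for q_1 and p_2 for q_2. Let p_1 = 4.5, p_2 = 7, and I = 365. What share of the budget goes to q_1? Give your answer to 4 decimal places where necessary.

share on q_1 = 0.3822

MRS = (q_2−20)/(q_1−12). Tangency with p_1/p_2 gives q_2−20 = (p_1/p_2)·(q_1−12).
After buying the subsistence bundle (12, 20), a share 0.5 of the remaining income goes to q_1: q_1* = 12 + 0.5·(I − 12p_1 − 20p_2)/p_1.
Discretionary income = 365 − 12·4.5 − 20·7 = 171; q_1* = 12 + 0.5·171/4.5 = 31; q_2* = 20 + 0.5·171/7 = 32.2143.
Expenditure on q_1: 4.5·31 = 139.5; share = 0.3822.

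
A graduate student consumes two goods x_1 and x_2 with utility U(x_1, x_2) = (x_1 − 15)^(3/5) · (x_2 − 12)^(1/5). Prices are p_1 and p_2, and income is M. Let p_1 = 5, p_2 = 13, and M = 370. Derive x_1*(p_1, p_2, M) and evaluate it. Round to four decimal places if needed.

x_1* = 35.85

This is Cobb-Douglas in (x_1−15, x_2−12): tangency gives 0.6·p_2·(x_2−12) = 0.2·p_1·(x_1−15).
After buying the subsistence bundle (15, 12), a share 0.75 of the remaining income goes to x_1: x_1* = 15 + 0.75·(M − 15p_1 − 12p_2)/p_1.
Discretionary income = 370 − 15·5 − 12·13 = 139; x_1* = 15 + 0.75·139/5 = 35.85.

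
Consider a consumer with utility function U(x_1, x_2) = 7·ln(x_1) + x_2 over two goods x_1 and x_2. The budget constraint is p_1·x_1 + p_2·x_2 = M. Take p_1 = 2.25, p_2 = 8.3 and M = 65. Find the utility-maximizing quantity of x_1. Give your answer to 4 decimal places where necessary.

x_1* = 25.8222

Set MRS = p_1/p_2: (7/x_1)/1 = p_1/p_2.
So x_1*(p_1,p_2) = 7·p_2/p_1, independent of income; and x_2* = (M − 7·p_2)/p_2.
At the given prices: x_1* = 7·8.3/2.25 = 25.8222.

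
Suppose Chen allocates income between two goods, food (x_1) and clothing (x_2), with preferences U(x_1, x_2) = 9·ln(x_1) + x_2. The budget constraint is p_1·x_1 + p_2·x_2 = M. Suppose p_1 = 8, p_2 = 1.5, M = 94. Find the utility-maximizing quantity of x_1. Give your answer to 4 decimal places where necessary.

x_1* = 1.6875

Set MRS = p_1/p_2: (9/x_1)/1 = p_1/p_2.
So x_1*(p_1,p_2) = 9·p_2/p_1, independent of income; and x_2* = (M − 9·p_2)/p_2.
At the given prices: x_1* = 9·1.5/8 = 1.6875.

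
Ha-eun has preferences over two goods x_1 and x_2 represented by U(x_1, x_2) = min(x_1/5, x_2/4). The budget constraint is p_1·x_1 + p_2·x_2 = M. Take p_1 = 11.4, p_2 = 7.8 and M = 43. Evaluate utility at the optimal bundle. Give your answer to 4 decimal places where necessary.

With perfect complements, no substitution: consume in ratio x_1:x_2 = 5:4.
Budget: p_1·x_1 + p_2·(4/5)·x_1 = M, so (5·p_1 + 4·p_2)·x_1 = 5·M.
Demand: x_1*(p_1,p_2,M) = 5·M/(5·p_1 + 4·p_2), x_2* = 4·M/(5·p_1 + 4·p_2).
Here 5·11.4 + 4·7.8 = 88.2, giving x_1* = 2.4376 and x_2* = 1.9501.
Utility at the optimum: U(2.4376, 1.9501) = 0.4875.

V = 0.4875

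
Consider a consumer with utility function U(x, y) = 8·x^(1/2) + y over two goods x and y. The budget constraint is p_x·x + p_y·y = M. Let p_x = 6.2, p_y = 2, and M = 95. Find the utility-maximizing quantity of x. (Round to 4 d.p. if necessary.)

Set MRS = p_x/p_y: 4·x^(−1/2) = p_x/p_y.
Solve: √x = 4·p_y/p_x, so x*(p_x,p_y) = (4·p_y/p_x)², and y* = (M − p_x·x*)/p_y.
Plugging in: x* = (4·2/6.2)² = 1.6649.

x* = 1.6649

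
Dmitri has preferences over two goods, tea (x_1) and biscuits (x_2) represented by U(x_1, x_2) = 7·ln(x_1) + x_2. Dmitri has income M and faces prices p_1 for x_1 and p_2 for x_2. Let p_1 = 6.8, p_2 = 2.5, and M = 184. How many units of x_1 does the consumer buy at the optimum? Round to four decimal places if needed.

Set MRS = p_1/p_2: (7/x_1)/1 = p_1/p_2.
So x_1*(p_1,p_2) = 7·p_2/p_1, independent of income; and x_2* = (M − 7·p_2)/p_2.
At the given prices: x_1* = 7·2.5/6.8 = 2.5735.

x_1* = 2.5735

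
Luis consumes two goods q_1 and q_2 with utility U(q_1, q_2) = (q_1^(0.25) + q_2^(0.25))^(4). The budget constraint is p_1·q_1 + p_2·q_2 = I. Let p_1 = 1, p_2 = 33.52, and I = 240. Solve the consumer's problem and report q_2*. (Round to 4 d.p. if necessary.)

q_2* = 1.6949

With the ratio pinned down, the budget gives q_1* = I/(p_1 + p_2·(q_2/q_1)) and q_2* = (q_2/q_1)·q_1*.
Numerically q_2/q_1 = 0.009253, so q_1* = 240/(1 + 33.52·0.009253) = 183.1858 and q_2* = 0.009253·183.1858 = 1.6949.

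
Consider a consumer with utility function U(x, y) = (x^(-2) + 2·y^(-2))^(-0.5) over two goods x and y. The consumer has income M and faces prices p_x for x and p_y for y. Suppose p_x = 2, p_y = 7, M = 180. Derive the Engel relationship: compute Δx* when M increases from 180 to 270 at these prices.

Δx* = 11.5255

MRS = MU_x/MU_y = (1/2)·(y/x)^(3). Set equal to p_x/p_y.
Hence y/x = (2·p_x/p_y)^(1/(3)), i.e. raised to the 1/3 power.
Substitute y = (y/x)·x into the budget: x* = M/(p_x + p_y·(y/x)).
Numerically y/x = 0.829827, so x* = 180/(2 + 7·0.829827) = 23.051.
At M' = 270: x* = 34.5764. Change: 34.5764 − 23.051 = 11.5255.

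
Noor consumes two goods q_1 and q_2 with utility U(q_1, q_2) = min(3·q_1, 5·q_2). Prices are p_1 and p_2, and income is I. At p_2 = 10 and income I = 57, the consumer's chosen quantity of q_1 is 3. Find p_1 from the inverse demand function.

With perfect complements, no substitution: consume in ratio q_1:q_2 = 5:3.
Budget: p_1·q_1 + p_2·(3/5)·q_1 = I, so (5·p_1 + 3·p_2)·q_1 = 5·I.
Demand: q_1*(p_1,p_2,I) = 5·I/(5·p_1 + 3·p_2), q_2* = 3·I/(5·p_1 + 3·p_2).
Set q_1* = 3 in the demand function and solve for p_1: p_1 = 13.

p_1 = 13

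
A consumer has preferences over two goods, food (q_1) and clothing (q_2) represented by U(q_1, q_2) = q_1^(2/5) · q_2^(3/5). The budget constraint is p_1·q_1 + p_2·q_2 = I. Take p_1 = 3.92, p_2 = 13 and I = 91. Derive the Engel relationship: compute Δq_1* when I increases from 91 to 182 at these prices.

Δq_1* = 9.2857

MU_q_1/MU_q_2 = (0.4·q_2)/(0.6·q_1); tangency sets this equal to p_1/p_2.
So 0.4·p_2·q_2 = 0.6·p_1·q_1; combined with the budget, a share 0.4 of income goes to q_1.
Demand: q_1*(p_1,p_2,I) = 0.4·I/p_1 and q_2* = 0.6·I/p_2.
At p_1=3.92, p_2=13, I=91: q_1* = 0.4·91/3.92 = 9.2857.
At I' = 182: q_1* = 18.5714. Change: 18.5714 − 9.2857 = 9.2857.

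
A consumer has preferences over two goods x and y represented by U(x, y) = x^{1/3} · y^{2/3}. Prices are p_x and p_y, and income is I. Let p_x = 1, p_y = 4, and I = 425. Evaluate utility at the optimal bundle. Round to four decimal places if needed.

V = 89.2444

MU_x/MU_y = (1/3·y)/(2/3·x); tangency sets this equal to p_x/p_y.
So 1/3·p_y·y = 2/3·p_x·x; combined with the budget, a share 1/3 of income goes to x.
Demand: x*(p_x,p_y,I) = 1/3·I/p_x and y* = 2/3·I/p_y.
At p_x=1, p_y=4, I=425: x* = 1/3·425/1 = 141.6667, y* = 70.8333.
Utility at the optimum: U(141.6667, 70.8333) = 89.2444.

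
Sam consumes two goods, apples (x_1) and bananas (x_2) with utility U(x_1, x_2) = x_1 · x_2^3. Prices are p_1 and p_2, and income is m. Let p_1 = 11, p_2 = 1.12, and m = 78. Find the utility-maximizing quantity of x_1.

The MRS is (1/3)·x_2/x_1. Set MRS = p_1/p_2.
So p_2·x_2 = 3·p_1·x_1; combined with the budget, a share 0.25 of income goes to x_1.
Demand: x_1*(p_1,p_2,m) = 0.25·m/p_1 and x_2* = 0.75·m/p_2.
At p_1=11, p_2=1.12, m=78: x_1* = 0.25·78/11 = 1.7727.

x_1* = 1.7727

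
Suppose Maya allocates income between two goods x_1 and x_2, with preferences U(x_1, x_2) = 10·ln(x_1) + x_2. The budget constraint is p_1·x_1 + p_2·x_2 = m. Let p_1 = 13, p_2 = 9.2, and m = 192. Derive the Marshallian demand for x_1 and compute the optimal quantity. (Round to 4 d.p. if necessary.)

x_1* = 7.0769

Set MRS = p_1/p_2: (10/x_1)/1 = p_1/p_2.
So x_1*(p_1,p_2) = 10·p_2/p_1, independent of income; and x_2* = (m − 10·p_2)/p_2.
At the given prices: x_1* = 10·9.2/13 = 7.0769.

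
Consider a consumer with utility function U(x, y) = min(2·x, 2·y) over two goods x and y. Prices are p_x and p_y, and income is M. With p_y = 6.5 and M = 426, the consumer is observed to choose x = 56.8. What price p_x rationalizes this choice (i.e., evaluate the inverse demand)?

Leontief preferences: the optimum is at the kink where x/2 = y/2, i.e. y = x.
Budget: p_x·x + p_y·x = M, so (2·p_x + 2·p_y)·x = 2·M.
Demand: x*(p_x,p_y,M) = 2·M/(2·p_x + 2·p_y), y* = 2·M/(2·p_x + 2·p_y).
Set x* = 56.8 in the demand function and solve for p_x: p_x = 1.

p_x = 1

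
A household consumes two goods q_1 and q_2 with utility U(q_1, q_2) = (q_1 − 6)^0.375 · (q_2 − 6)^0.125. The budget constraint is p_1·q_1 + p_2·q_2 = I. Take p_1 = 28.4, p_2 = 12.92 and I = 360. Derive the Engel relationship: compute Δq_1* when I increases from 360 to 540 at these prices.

Δq_1* = 4.7535

This is Cobb-Douglas in (q_1−6, q_2−6): tangency gives 0.375·p_2·(q_2−6) = 0.125·p_1·(q_1−6).
Substituting into the budget: q_1* = 6 + 0.75·(I − 6·p_1 − 6·p_2)/p_1, and q_2* = 6 + 0.25·(…)/p_2.
Discretionary income = 360 − 6·28.4 − 6·12.92 = 112.08; q_1* = 6 + 0.75·112.08/28.4 = 8.9599.
At I' = 540: q_1* = 13.7134. Change: 13.7134 − 8.9599 = 4.7535.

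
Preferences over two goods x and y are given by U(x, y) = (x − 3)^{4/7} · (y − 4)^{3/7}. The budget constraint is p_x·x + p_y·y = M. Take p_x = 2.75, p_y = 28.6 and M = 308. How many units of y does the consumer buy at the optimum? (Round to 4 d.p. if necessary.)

y* = 6.7775

After buying the subsistence bundle (3, 4), a share 4/7 of the remaining income goes to x: x* = 3 + 4/7·(M − 3p_x − 4p_y)/p_x.
Discretionary income = 308 − 3·2.75 − 4·28.6 = 185.35; y* = 4 + 3/7·185.35/28.6 = 6.7775.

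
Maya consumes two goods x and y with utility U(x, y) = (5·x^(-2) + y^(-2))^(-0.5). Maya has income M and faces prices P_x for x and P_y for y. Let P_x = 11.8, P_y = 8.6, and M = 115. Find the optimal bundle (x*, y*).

x* = 6.6135, y* = 4.2977

Numerically y/x = 0.649837, so x* = 115/(11.8 + 8.6·0.649837) = 6.6135 and y* = 0.649837·6.6135 = 4.2977.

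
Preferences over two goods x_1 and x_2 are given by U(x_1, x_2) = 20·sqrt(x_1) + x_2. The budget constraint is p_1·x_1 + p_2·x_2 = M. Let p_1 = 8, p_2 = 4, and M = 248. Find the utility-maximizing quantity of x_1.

x_1* = 25

Set MRS = p_1/p_2: 10·x_1^(−1/2) = p_1/p_2.
Solve: √x_1 = 10·p_2/p_1, so x_1*(p_1,p_2) = (10·p_2/p_1)², and x_2* = (M − p_1·x_1*)/p_2.
Plugging in: x_1* = (10·4/8)² = 25.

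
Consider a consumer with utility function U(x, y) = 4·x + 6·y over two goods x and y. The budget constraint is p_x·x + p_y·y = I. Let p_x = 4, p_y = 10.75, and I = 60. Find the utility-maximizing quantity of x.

x* = 15

Perfect substitutes: compare marginal utility per dollar. 4/p_x vs 6/p_y → 1 vs 0.5581.
x gives more utility per dollar, so spend all income on x: x* = I/p_x, y* = 0.
Numerically: x* = 15, y* = 0.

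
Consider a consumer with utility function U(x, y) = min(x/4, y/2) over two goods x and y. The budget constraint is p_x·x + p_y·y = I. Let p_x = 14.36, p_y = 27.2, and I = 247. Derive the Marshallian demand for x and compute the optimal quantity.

x* = 8.834

With perfect complements, no substitution: consume in ratio x:y = 4:2.
Budget: p_x·x + p_y·(1/2)·x = I, so (4·p_x + 2·p_y)·x = 4·I.
Demand: x*(p_x,p_y,I) = 4·I/(4·p_x + 2·p_y), y* = 2·I/(4·p_x + 2·p_y).
Here 4·14.36 + 2·27.2 = 111.84, giving x* = 8.834.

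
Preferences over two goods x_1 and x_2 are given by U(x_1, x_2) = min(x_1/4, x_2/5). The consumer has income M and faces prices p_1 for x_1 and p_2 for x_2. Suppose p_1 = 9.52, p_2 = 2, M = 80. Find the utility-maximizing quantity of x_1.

Demand: x_1*(p_1,p_2,M) = 4·M/(4·p_1 + 5·p_2), x_2* = 5·M/(4·p_1 + 5·p_2).
Here 4·9.52 + 5·2 = 48.08, giving x_1* = 6.6556.

x_1* = 6.6556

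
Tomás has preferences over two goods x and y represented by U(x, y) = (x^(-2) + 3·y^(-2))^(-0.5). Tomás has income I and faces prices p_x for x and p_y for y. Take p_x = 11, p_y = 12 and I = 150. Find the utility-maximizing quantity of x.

MRS = MU_x/MU_y = (1/3)·(y/x)^(3). Set equal to p_x/p_y.
Solve for the ratio: y/x = [3·p_x/p_y]^(1/3).
Substitute y = (y/x)·x into the budget: x* = I/(p_x + p_y·(y/x)).
Numerically y/x = 1.40102, so x* = 150/(11 + 12·1.40102) = 5.3933.

x* = 5.3933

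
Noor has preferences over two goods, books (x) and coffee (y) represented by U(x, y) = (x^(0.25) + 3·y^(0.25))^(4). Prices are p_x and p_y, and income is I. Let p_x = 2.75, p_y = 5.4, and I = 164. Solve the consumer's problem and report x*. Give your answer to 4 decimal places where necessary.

x* = 13.3858

From the CES first-order condition, (1/3)·(y/x)^(0.75) = p_x/p_y.
Hence y/x = (3·p_x/p_y)^(1/(0.75)), i.e. raised to the 4/3 power.
With the ratio pinned down, the budget gives x* = I/(p_x + p_y·(y/x)) and y* = (y/x)·x*.
Numerically y/x = 1.759599, so x* = 164/(2.75 + 5.4·1.759599) = 13.3858.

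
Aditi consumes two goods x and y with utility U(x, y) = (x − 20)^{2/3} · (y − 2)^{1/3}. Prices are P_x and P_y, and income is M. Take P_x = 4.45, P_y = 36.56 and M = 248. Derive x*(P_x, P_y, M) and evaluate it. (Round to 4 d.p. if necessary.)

This is Cobb-Douglas in (x−20, y−2): tangency gives 2/3·P_y·(y−2) = 1/3·P_x·(x−20).
Substituting into the budget: x* = 20 + 2/3·(M − 20·P_x − 2·P_y)/P_x, and y* = 2 + 1/3·(…)/P_y.
Discretionary income = 248 − 20·4.45 − 2·36.56 = 85.88; x* = 20 + 2/3·85.88/4.45 = 32.8659.

x* = 32.8659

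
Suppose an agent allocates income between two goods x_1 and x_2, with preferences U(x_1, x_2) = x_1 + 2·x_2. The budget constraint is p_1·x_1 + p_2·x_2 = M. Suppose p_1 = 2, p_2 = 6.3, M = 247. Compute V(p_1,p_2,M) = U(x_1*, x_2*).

V = 123.5

x_1 gives more utility per dollar, so spend all income on x_1: x_1* = M/p_1, x_2* = 0.
Numerically: x_1* = 123.5, x_2* = 0.
Utility at the optimum: U(123.5, 0) = 123.5.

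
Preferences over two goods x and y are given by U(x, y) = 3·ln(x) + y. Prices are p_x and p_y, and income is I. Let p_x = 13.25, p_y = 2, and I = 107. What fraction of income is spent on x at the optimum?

share on x = 0.0561

Set MRS = p_x/p_y: (3/x)/1 = p_x/p_y.
So x*(p_x,p_y) = 3·p_y/p_x, independent of income; and y* = (I − 3·p_y)/p_y.
At the given prices: x* = 3·2/13.25 = 0.4528, and y* = 50.5.
Expenditure on x: 13.25·0.4528 = 6; share = 0.0561.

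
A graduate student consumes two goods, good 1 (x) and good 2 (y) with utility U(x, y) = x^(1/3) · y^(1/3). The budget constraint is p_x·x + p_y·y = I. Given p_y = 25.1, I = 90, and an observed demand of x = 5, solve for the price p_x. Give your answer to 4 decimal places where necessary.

MU_x/MU_y = (1/3·y)/(1/3·x); tangency sets this equal to p_x/p_y.
Rearranging, p_y·y = p_x·x. Substituting into the budget gives p_x·x·(1 + 1) = I.
Demand: x*(p_x,p_y,I) = 0.5·I/p_x and y* = 0.5·I/p_y.
Set x* = 5 in the demand function and solve for p_x: p_x = 9.

p_x = 9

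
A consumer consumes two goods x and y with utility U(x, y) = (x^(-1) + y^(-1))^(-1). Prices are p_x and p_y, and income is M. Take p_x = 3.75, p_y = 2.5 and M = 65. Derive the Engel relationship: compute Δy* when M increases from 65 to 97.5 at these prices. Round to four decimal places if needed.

Δy* = 5.8434

MRS = MU_x/MU_y = (y/x)^(2). Set equal to p_x/p_y.
Solve for the ratio: y/x = [p_x/p_y]^(0.5).
Substitute y = (y/x)·x into the budget: x* = M/(p_x + p_y·(y/x)).
Numerically y/x = 1.224745, so x* = 65/(3.75 + 2.5·1.224745) = 9.5422 and y* = 1.224745·9.5422 = 11.6867.
At M' = 97.5: y* = 17.5301. Change: 17.5301 − 11.6867 = 5.8434.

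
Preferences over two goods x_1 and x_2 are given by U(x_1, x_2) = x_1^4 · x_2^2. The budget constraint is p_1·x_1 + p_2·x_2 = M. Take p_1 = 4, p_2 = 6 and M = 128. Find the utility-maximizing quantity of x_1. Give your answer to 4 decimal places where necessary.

x_1* = 21.3333

Demand: x_1*(p_1,p_2,M) = 2/3·M/p_1 and x_2* = 1/3·M/p_2.
At p_1=4, p_2=6, M=128: x_1* = 2/3·128/4 = 21.3333.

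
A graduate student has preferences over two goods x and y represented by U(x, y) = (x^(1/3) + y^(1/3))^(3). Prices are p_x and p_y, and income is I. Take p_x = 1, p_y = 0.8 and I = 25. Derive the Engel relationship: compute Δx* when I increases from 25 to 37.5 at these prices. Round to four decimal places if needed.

From the CES first-order condition, (y/x)^(2/3) = p_x/p_y.
Hence y/x = (p_x/p_y)^(1/(2/3)), i.e. raised to the 1.5 power.
With the ratio pinned down, the budget gives x* = I/(p_x + p_y·(y/x)) and y* = (y/x)·x*.
Numerically y/x = 1.397542, so x* = 25/(1 + 0.8·1.397542) = 11.8034.
At I' = 37.5: x* = 17.7051. Change: 17.7051 − 11.8034 = 5.9017.

Δx* = 5.9017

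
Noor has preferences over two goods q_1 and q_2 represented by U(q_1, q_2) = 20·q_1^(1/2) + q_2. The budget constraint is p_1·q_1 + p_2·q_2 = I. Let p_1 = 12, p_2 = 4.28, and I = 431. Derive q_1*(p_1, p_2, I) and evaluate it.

q_1* = 12.7211

MU_q_1 = 10/√q_1, MU_q_2 = 1. Tangency: 10/√q_1 = p_1/p_2.
Solve: √q_1 = 10·p_2/p_1, so q_1*(p_1,p_2) = (10·p_2/p_1)², and q_2* = (I − p_1·q_1*)/p_2.
Plugging in: q_1* = (10·4.28/12)² = 12.7211.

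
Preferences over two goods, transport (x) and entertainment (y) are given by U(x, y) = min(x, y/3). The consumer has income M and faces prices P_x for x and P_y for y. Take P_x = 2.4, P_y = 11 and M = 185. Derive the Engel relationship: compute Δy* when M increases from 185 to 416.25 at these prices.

Leontief preferences: the optimum is at the kink where x/1 = y/3, i.e. y = 3·x.
Budget: P_x·x + P_y·3·x = M, so (P_x + 3·P_y)·x = M.
Demand: x*(P_x,P_y,M) = M/(P_x + 3·P_y), y* = 3·M/(P_x + 3·P_y).
Here 2.4 + 3·11 = 35.4, giving y* = 15.678.
At M' = 416.25: y* = 35.2754. Change: 35.2754 − 15.678 = 19.5975.

Δy* = 19.5975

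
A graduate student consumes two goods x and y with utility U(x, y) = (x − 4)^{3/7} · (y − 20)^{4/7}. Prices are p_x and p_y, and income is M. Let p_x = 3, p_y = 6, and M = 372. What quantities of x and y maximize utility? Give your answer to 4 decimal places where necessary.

x* = 38.2857, y* = 42.8571

This is Cobb-Douglas in (x−4, y−20): tangency gives 3/7·p_y·(y−20) = 4/7·p_x·(x−4).
After buying the subsistence bundle (4, 20), a share 3/7 of the remaining income goes to x: x* = 4 + 3/7·(M − 4p_x − 20p_y)/p_x.
Discretionary income = 372 − 4·3 − 20·6 = 240; x* = 4 + 3/7·240/3 = 38.2857; y* = 20 + 4/7·240/6 = 42.8571.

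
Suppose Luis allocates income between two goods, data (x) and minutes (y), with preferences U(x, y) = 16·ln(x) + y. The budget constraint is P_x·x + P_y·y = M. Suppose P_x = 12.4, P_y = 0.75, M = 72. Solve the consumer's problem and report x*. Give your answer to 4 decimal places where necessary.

MU_x = 16/x, MU_y = 1. Tangency: 16/x = P_x/P_y.
So x*(P_x,P_y) = 16·P_y/P_x, independent of income; and y* = (M − 16·P_y)/P_y.
At the given prices: x* = 16·0.75/12.4 = 0.9677.

x* = 0.9677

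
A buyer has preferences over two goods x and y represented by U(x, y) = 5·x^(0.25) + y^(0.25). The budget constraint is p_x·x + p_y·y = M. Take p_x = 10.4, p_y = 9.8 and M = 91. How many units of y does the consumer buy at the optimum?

MU_x ∝ 5·x^(-0.75), MU_y ∝ y^(-0.75), so MRS = 5·(y/x)^(0.75) = p_x/p_y.
Hence y/x = ((1/5)·p_x/p_y)^(1/(0.75)), i.e. raised to the 4/3 power.
Substitute y = (y/x)·x into the budget: x* = M/(p_x + p_y·(y/x)).
Numerically y/x = 0.126605, so x* = 91/(10.4 + 9.8·0.126605) = 7.8174 and y* = 0.126605·7.8174 = 0.9897.

y* = 0.9897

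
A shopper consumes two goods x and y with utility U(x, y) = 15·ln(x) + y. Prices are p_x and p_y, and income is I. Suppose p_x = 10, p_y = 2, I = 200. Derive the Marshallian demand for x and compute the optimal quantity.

x* = 3

So x*(p_x,p_y) = 15·p_y/p_x, independent of income; and y* = (I − 15·p_y)/p_y.
At the given prices: x* = 15·2/10 = 3.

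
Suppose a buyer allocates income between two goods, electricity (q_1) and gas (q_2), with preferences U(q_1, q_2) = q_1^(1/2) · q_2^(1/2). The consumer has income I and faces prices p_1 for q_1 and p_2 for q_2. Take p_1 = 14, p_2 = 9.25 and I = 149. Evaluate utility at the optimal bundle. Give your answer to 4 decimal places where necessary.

V = 6.5467

MU_q_1/MU_q_2 = (0.5·q_2)/(0.5·q_1); tangency sets this equal to p_1/p_2.
Rearranging, p_2·q_2 = p_1·q_1. Substituting into the budget gives p_1·q_1·(1 + 1) = I.
Demand: q_1*(p_1,p_2,I) = 0.5·I/p_1 and q_2* = 0.5·I/p_2.
At p_1=14, p_2=9.25, I=149: q_1* = 0.5·149/14 = 5.3214, q_2* = 8.0541.
Utility at the optimum: U(5.3214, 8.0541) = 6.5467.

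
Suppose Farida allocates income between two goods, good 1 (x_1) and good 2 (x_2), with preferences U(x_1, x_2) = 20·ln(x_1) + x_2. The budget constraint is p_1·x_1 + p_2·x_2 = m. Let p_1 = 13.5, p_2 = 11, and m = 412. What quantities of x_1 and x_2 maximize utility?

x_1* = 16.2963, x_2* = 17.4545

Set MRS = p_1/p_2: (20/x_1)/1 = p_1/p_2.
So x_1*(p_1,p_2) = 20·p_2/p_1, independent of income; and x_2* = (m − 20·p_2)/p_2.
At the given prices: x_1* = 20·11/13.5 = 16.2963, and x_2* = 17.4545.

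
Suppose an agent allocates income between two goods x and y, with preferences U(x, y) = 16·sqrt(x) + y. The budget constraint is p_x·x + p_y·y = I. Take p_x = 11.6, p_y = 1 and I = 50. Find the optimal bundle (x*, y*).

MU_x = 8/√x, MU_y = 1. Tangency: 8/√x = p_x/p_y.
Solve: √x = 8·p_y/p_x, so x*(p_x,p_y) = (8·p_y/p_x)², and y* = (I − p_x·x*)/p_y.
Plugging in: x* = (8·1/11.6)² = 0.4756, y* = 44.4828.

x* = 0.4756, y* = 44.4828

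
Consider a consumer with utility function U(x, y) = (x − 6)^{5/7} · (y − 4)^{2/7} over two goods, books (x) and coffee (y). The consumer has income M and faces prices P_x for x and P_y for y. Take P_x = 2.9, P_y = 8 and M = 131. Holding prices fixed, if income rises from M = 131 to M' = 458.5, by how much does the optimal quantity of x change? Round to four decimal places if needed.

After buying the subsistence bundle (6, 4), a share 5/7 of the remaining income goes to x: x* = 6 + 5/7·(M − 6P_x − 4P_y)/P_x.
Discretionary income = 131 − 6·2.9 − 4·8 = 81.6; x* = 6 + 5/7·81.6/2.9 = 26.0985.
At M' = 458.5: x* = 106.7635. Change: 106.7635 − 26.0985 = 80.665.

Δx* = 80.665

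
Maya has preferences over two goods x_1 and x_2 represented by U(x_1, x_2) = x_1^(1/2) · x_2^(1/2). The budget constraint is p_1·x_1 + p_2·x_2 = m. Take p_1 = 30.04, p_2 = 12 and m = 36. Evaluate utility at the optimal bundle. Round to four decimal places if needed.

The MRS is x_2/x_1. Set MRS = p_1/p_2.
Rearranging, p_2·x_2 = p_1·x_1. Substituting into the budget gives p_1·x_1·(1 + 1) = m.
Demand: x_1*(p_1,p_2,m) = 0.5·m/p_1 and x_2* = 0.5·m/p_2.
At p_1=30.04, p_2=12, m=36: x_1* = 0.5·36/30.04 = 0.5992, x_2* = 1.5.
Utility at the optimum: U(0.5992, 1.5) = 0.9481.

V = 0.9481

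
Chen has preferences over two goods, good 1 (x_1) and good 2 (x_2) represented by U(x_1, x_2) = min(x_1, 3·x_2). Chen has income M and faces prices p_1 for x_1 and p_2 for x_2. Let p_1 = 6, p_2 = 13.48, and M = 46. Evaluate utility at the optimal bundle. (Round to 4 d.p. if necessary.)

V = 4.3837

Leontief preferences: the optimum is at the kink where x_1/3 = x_2/1, i.e. x_2 = (1/3)·x_1.
Budget: p_1·x_1 + p_2·(1/3)·x_1 = M, so (3·p_1 + p_2)·x_1 = 3·M.
Demand: x_1*(p_1,p_2,M) = 3·M/(3·p_1 + p_2), x_2* = M/(3·p_1 + p_2).
Here 3·6 + 13.48 = 31.48, giving x_1* = 4.3837 and x_2* = 1.4612.
Utility at the optimum: U(4.3837, 1.4612) = 4.3837.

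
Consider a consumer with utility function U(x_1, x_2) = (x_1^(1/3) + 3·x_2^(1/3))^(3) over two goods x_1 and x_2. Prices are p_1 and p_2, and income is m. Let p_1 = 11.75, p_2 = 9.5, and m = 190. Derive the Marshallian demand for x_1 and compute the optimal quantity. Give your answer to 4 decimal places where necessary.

x_1* = 2.3854

MRS = MU_x_1/MU_x_2 = (1/3)·(x_2/x_1)^(2/3). Set equal to p_1/p_2.
Solve for the ratio: x_2/x_1 = [3·p_1/p_2]^(1.5).
Substitute x_2 = (x_2/x_1)·x_1 into the budget: x_1* = m/(p_1 + p_2·(x_2/x_1)).
Numerically x_2/x_1 = 7.147485, so x_1* = 190/(11.75 + 9.5·7.147485) = 2.3854.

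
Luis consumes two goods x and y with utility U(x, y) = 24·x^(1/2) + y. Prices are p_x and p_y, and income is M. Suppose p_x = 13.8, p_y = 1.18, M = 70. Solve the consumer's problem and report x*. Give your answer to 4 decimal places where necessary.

x* = 1.0529

MU_x = 12/√x, MU_y = 1. Tangency: 12/√x = p_x/p_y.
Thus x* = (12·p_y/p_x)² — independent of M — with the rest of income spent on y.
Plugging in: x* = (12·1.18/13.8)² = 1.0529.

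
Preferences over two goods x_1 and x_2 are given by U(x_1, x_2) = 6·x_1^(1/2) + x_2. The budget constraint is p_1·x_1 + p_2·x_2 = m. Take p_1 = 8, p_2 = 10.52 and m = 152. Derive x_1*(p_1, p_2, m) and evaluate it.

Set MRS = p_1/p_2: 3·x_1^(−1/2) = p_1/p_2.
Solve: √x_1 = 3·p_2/p_1, so x_1*(p_1,p_2) = (3·p_2/p_1)², and x_2* = (m − p_1·x_1*)/p_2.
Plugging in: x_1* = (3·10.52/8)² = 15.563.

x_1* = 15.563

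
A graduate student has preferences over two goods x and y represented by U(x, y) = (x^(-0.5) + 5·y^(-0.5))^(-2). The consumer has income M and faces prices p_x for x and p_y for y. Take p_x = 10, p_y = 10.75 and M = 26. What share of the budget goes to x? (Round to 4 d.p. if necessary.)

MRS = MU_x/MU_y = (1/5)·(y/x)^(1.5). Set equal to p_x/p_y.
Solve for the ratio: y/x = [5·p_x/p_y]^(2/3).
Substitute y = (y/x)·x into the budget: x* = M/(p_x + p_y·(y/x)).
Numerically y/x = 2.786384, so x* = 26/(10 + 10.75·2.786384) = 0.6508 and y* = 2.786384·0.6508 = 1.8133.
Expenditure on x: 10·0.6508 = 6.5075; share = 0.2503.

share on x = 0.2503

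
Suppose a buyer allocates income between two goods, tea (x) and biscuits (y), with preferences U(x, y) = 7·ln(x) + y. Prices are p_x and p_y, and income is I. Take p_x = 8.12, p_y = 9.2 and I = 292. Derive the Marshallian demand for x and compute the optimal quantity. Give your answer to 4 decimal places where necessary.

x* = 7.931

Set MRS = p_x/p_y: (7/x)/1 = p_x/p_y.
So x*(p_x,p_y) = 7·p_y/p_x, independent of income; and y* = (I − 7·p_y)/p_y.
At the given prices: x* = 7·9.2/8.12 = 7.931.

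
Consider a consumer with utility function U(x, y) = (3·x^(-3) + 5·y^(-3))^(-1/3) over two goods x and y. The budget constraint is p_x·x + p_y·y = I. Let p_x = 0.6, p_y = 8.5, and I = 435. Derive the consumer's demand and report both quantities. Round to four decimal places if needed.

x* = 77.9835, y* = 45.6718

MRS = MU_x/MU_y = (3/5)·(y/x)^(4). Set equal to p_x/p_y.
Hence y/x = ((5/3)·p_x/p_y)^(1/(4)), i.e. raised to the 0.25 power.
With the ratio pinned down, the budget gives x* = I/(p_x + p_y·(y/x)) and y* = (y/x)·x*.
Numerically y/x = 0.58566, so x* = 435/(0.6 + 8.5·0.58566) = 77.9835 and y* = 0.58566·77.9835 = 45.6718.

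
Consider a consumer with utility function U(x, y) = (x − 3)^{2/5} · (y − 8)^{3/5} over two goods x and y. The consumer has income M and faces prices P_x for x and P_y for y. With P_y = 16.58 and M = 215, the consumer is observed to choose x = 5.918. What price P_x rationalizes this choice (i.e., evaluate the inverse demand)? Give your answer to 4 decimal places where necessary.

MRS = (2/3)·(y−8)/(x−3). Tangency with P_x/P_y gives y−8 = (3/2)·(P_x/P_y)·(x−3).
Substituting into the budget: x* = 3 + 0.4·(M − 3·P_x − 8·P_y)/P_x, and y* = 8 + 0.6·(…)/P_y.
Set x* = 5.918 in the demand function and solve for P_x: P_x = 8.

P_x = 8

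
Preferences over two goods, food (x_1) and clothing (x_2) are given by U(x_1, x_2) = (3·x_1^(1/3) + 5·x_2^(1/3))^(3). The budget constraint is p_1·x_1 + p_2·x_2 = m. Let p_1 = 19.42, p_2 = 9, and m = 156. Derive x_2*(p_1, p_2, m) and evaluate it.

x_2* = 13.1673

MU_x_1 ∝ 3·x_1^(-2/3), MU_x_2 ∝ 5·x_2^(-2/3), so MRS = (3/5)·(x_2/x_1)^(2/3) = p_1/p_2.
Hence x_2/x_1 = ((5/3)·p_1/p_2)^(1/(2/3)), i.e. raised to the 1.5 power.
With the ratio pinned down, the budget gives x_1* = m/(p_1 + p_2·(x_2/x_1)) and x_2* = (x_2/x_1)·x_1*.
Numerically x_2/x_1 = 6.819982, so x_1* = 156/(19.42 + 9·6.819982) = 1.9307 and x_2* = 6.819982·1.9307 = 13.1673.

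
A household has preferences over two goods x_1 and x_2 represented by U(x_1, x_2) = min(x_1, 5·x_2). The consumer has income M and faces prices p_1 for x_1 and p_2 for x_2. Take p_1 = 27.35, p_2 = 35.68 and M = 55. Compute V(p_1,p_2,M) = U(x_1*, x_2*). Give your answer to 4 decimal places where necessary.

V = 1.5949

Leontief preferences: the optimum is at the kink where x_1/5 = x_2/1, i.e. x_2 = (1/5)·x_1.
Budget: p_1·x_1 + p_2·(1/5)·x_1 = M, so (5·p_1 + p_2)·x_1 = 5·M.
Demand: x_1*(p_1,p_2,M) = 5·M/(5·p_1 + p_2), x_2* = M/(5·p_1 + p_2).
Here 5·27.35 + 35.68 = 172.43, giving x_1* = 1.5949 and x_2* = 0.319.
Utility at the optimum: U(1.5949, 0.319) = 1.5949.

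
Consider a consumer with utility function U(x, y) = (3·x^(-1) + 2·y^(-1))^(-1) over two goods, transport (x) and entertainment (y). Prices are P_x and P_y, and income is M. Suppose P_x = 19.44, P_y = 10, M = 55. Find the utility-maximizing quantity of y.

y* = 2.0313

Numerically y/x = 1.13842, so x* = 55/(19.44 + 10·1.13842) = 1.7843 and y* = 1.13842·1.7843 = 2.0313.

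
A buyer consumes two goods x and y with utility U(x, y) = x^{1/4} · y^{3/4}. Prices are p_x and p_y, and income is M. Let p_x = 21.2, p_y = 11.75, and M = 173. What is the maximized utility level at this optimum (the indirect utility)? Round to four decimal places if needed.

V = 7.2396

Tangency: MRS = (1/3)·y/x = p_x/p_y.
Rearranging, p_y·y = 3·p_x·x. Substituting into the budget gives p_x·x·(1 + 3) = M.
Demand: x*(p_x,p_y,M) = 0.25·M/p_x and y* = 0.75·M/p_y.
At p_x=21.2, p_y=11.75, M=173: x* = 0.25·173/21.2 = 2.0401, y* = 11.0426.
Utility at the optimum: U(2.0401, 11.0426) = 7.2396.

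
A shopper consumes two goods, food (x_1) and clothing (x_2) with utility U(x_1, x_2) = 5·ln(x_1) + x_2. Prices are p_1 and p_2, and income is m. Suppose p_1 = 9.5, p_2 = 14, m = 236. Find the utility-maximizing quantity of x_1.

Set MRS = p_1/p_2: (5/x_1)/1 = p_1/p_2.
So x_1*(p_1,p_2) = 5·p_2/p_1, independent of income; and x_2* = (m − 5·p_2)/p_2.
At the given prices: x_1* = 5·14/9.5 = 7.3684.

x_1* = 7.3684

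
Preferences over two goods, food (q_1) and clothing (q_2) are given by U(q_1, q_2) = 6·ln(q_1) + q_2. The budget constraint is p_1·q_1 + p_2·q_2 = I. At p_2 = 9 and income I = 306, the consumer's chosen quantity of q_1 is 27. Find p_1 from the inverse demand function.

Set MRS = p_1/p_2: (6/q_1)/1 = p_1/p_2.
So q_1*(p_1,p_2) = 6·p_2/p_1, independent of income; and q_2* = (I − 6·p_2)/p_2.
Set q_1* = 27 in the demand function and solve for p_1: p_1 = 2.

p_1 = 2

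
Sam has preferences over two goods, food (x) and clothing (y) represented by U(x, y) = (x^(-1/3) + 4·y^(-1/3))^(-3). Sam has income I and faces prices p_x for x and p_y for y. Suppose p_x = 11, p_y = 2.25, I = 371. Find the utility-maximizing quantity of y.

From the CES first-order condition, (1/4)·(y/x)^(4/3) = p_x/p_y.
Hence y/x = (4·p_x/p_y)^(1/(4/3)), i.e. raised to the 0.75 power.
Substitute y = (y/x)·x into the budget: x* = I/(p_x + p_y·(y/x)).
Numerically y/x = 9.299351, so x* = 371/(11 + 2.25·9.299351) = 11.6215 and y* = 9.299351·11.6215 = 108.0726.

y* = 108.0726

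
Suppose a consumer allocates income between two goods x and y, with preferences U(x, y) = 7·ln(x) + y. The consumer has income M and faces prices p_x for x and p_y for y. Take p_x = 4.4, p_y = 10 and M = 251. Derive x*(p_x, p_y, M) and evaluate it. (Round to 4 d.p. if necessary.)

MU_x = 7/x, MU_y = 1. Tangency: 7/x = p_x/p_y.
So x*(p_x,p_y) = 7·p_y/p_x, independent of income; and y* = (M − 7·p_y)/p_y.
At the given prices: x* = 7·10/4.4 = 15.9091.

x* = 15.9091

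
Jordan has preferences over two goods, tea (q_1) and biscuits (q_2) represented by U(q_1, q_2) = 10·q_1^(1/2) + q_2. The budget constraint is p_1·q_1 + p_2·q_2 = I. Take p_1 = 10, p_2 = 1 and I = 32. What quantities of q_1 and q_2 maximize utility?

q_1* = 0.25, q_2* = 29.5

Utility is quasi-linear in q_2; the FOC for q_1 is 5/√q_1 = p_1/p_2.
Thus q_1* = (5·p_2/p_1)² — independent of I — with the rest of income spent on q_2.
Plugging in: q_1* = (5·1/10)² = 0.25, q_2* = 29.5.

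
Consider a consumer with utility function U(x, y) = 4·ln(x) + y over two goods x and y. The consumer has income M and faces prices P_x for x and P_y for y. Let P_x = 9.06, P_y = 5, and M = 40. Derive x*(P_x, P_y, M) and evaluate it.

Set MRS = P_x/P_y: (4/x)/1 = P_x/P_y.
So x*(P_x,P_y) = 4·P_y/P_x, independent of income; and y* = (M − 4·P_y)/P_y.
At the given prices: x* = 4·5/9.06 = 2.2075.

x* = 2.2075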